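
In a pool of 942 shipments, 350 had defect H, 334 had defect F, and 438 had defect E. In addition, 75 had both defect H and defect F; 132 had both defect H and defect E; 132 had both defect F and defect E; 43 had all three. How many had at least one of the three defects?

826

|at least one| = 350 + 334 + 438 − 75 − 132 − 132 + 43 = 826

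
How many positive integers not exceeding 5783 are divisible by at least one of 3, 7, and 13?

2732

By inclusion–exclusion:
floor(5783/3) + floor(5783/7) + floor(5783/13) − floor(5783/21) − floor(5783/39) − floor(5783/91) + floor(5783/273) = 1927 + 826 + 444 − 275 − 148 − 63 + 21 = 2732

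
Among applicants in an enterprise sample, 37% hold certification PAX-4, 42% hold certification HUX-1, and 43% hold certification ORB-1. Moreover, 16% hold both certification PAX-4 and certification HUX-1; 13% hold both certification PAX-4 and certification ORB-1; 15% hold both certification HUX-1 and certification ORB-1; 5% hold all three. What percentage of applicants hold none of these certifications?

17%

P(union) = 37 + 42 + 43 − 16 − 13 − 15 + 5 = 83%
P(none) = 100% − 83% = 17%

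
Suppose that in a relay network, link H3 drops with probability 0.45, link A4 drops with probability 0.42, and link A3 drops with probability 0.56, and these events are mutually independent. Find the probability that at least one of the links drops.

0.85964

P(none) = (1 − 0.45) × (1 − 0.42) × (1 − 0.56) = 0.55 × 0.58 × 0.44 = 0.14036
P(at least one) = 1 − 0.14036 = 0.85964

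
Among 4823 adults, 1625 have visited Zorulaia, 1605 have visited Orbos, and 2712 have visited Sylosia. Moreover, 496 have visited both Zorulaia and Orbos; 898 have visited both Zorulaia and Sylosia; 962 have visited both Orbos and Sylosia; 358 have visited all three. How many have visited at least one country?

Using inclusion–exclusion:
N(≥1) = 1625 + 1605 + 2712 − 496 − 898 − 962 + 358 = 3944

3944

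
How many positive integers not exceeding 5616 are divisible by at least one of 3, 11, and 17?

2412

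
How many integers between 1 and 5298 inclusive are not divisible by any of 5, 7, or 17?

3421

Apply inclusion-exclusion:
⌊5298/5⌋ + ⌊5298/7⌋ + ⌊5298/17⌋ − ⌊5298/35⌋ − ⌊5298/85⌋ − ⌊5298/119⌋ + ⌊5298/595⌋ = 1059 + 756 + 311 − 151 − 62 − 44 + 8 = 1877
5298 − 1877 = 3421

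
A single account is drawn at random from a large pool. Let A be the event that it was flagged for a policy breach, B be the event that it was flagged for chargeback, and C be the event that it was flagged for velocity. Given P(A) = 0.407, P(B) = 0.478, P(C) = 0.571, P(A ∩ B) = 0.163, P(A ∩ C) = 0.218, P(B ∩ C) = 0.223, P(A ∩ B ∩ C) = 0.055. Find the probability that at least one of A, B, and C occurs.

By inclusion–exclusion:
P(A ∪ B ∪ C) = 0.407 + 0.478 + 0.571 − 0.163 − 0.218 − 0.223 + 0.055 = 0.907

0.907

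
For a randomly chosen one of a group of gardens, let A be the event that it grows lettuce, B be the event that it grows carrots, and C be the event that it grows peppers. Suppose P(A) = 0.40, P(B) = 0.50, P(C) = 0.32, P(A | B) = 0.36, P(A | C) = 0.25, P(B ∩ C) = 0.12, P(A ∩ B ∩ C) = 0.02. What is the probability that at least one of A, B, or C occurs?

P(A ∩ B) = P(B)·P(A|B) = 0.50 × 0.36 = 0.18
P(A ∩ C) = P(C)·P(A|C) = 0.32 × 0.25 = 0.08
P(A ∪ B ∪ C) = 0.40 + 0.50 + 0.32 − 0.18 − 0.08 − 0.12 + 0.02 = 0.86

0.86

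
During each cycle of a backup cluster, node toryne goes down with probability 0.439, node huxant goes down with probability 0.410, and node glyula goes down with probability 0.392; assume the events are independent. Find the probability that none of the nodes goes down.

P(none) = (1 − 0.439) × (1 − 0.410) × (1 − 0.392) = 0.561 × 0.590 × 0.608 = 0.20124192

0.20124192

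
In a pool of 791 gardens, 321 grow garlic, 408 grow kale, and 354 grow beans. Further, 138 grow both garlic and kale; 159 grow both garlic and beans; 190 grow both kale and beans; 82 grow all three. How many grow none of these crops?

113

Apply inclusion-exclusion:
|union| = 321 + 408 + 354 − 138 − 159 − 190 + 82 = 678
None: 791 − 678 = 113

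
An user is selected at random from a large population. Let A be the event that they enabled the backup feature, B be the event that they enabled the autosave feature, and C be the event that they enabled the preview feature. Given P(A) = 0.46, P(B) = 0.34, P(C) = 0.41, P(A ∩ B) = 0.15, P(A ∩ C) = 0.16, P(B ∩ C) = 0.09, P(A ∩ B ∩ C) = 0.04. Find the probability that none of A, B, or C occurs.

0.15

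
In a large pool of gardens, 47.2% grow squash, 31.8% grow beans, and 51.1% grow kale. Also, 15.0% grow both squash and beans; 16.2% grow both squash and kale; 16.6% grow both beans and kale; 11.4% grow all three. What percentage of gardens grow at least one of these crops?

By inclusion-exclusion,
P(union) = 47.2 + 31.8 + 51.1 − 15.0 − 16.2 − 16.6 + 11.4 = 93.7%

93.7%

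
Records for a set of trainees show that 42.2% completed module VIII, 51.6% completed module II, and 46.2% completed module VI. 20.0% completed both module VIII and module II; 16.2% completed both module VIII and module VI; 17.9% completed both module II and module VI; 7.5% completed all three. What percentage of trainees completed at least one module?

93.4%

P(at least one) = 42.2 + 51.6 + 46.2 − 20.0 − 16.2 − 17.9 + 7.5 = 93.4%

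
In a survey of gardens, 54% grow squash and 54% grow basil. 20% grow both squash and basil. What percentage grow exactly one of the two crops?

68%

P(exactly one) = 54 + 54 − 2·20 = 68%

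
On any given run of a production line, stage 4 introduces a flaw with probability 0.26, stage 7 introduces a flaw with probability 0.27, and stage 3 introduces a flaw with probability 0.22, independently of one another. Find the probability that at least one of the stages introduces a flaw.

P(none) = (1 − 0.26) × (1 − 0.27) × (1 − 0.22) = 0.74 × 0.73 × 0.78 = 0.421356
P(at least one) = 1 − 0.421356 = 0.578644

0.578644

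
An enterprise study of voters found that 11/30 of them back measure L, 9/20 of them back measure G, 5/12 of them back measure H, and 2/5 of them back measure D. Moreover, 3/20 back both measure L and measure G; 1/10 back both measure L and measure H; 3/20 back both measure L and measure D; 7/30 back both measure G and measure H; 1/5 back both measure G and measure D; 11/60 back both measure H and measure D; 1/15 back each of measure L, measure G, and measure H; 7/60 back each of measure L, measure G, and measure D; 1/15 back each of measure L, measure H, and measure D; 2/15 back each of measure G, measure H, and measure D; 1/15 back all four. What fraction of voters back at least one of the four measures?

14/15

P(union) = 11/30 + 9/20 + 5/12 + 2/5 − 3/20 − 1/10 − 3/20 − 7/30 − 1/5 − 11/60 + 1/15 + 7/60 + 1/15 + 2/15 − 1/15 = 14/15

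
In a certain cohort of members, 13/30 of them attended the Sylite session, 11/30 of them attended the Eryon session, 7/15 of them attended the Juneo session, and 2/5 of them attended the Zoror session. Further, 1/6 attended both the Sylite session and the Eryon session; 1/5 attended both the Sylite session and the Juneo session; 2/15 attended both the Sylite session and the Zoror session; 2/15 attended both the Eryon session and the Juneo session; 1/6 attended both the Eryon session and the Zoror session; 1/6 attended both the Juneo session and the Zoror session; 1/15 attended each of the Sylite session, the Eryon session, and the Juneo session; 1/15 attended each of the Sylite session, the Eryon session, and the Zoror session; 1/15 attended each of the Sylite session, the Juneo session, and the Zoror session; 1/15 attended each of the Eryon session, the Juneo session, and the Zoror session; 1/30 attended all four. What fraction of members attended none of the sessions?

1/15

P(at least one) = 13/30 + 11/30 + 7/15 + 2/5 − 1/6 − 1/5 − 2/15 − 2/15 − 1/6 − 1/6 + 1/15 + 1/15 + 1/15 + 1/15 − 1/30 = 14/15
P(none) = 1 − 14/15 = 1/15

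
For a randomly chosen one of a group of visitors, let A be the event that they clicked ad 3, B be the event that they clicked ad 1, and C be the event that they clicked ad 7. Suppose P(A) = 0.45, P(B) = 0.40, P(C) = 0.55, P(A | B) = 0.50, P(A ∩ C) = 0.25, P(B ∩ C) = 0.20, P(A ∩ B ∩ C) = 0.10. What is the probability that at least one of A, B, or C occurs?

P(A ∩ B) = P(B)·P(A|B) = 0.40 × 0.50 = 0.20
By inclusion-exclusion,
P(A ∪ B ∪ C) = 0.45 + 0.40 + 0.55 − 0.20 − 0.25 − 0.20 + 0.10 = 0.85

0.85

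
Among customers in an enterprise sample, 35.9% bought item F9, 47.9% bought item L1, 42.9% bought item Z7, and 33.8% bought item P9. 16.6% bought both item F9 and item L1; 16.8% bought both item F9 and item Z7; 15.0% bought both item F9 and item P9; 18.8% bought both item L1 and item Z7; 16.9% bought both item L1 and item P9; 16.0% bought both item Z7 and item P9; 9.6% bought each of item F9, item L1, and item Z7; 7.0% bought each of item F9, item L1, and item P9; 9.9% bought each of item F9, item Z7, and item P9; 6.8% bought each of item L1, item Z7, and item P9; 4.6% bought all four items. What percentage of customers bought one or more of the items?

Inclusion–exclusion gives
P(at least one) = 35.9 + 47.9 + 42.9 + 33.8 − 16.6 − 16.8 − 15.0 − 18.8 − 16.9 − 16.0 + 9.6 + 7.0 + 9.9 + 6.8 − 4.6 = 89.1%

89.1%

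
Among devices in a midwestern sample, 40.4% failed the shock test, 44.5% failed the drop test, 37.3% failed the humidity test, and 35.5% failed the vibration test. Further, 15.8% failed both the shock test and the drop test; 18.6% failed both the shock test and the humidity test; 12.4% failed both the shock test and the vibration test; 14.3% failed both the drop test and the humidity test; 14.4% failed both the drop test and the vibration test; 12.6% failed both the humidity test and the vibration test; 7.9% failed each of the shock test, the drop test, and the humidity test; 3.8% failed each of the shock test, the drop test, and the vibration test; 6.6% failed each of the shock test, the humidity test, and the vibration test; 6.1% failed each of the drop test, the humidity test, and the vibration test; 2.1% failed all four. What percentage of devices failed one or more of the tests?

By inclusion-exclusion,
P(union) = 40.4 + 44.5 + 37.3 + 35.5 − 15.8 − 18.6 − 12.4 − 14.3 − 14.4 − 12.6 + 7.9 + 3.8 + 6.6 + 6.1 − 2.1 = 91.9%

91.9%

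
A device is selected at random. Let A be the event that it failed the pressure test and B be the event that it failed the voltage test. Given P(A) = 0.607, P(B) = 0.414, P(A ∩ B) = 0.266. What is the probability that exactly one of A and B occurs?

0.489

P(exactly one) = 0.607 + 0.414 − 2·0.266 = 0.489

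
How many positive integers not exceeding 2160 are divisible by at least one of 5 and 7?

⌊2160/5⌋ + ⌊2160/7⌋ − ⌊2160/35⌋ = 432 + 308 − 61 = 679

679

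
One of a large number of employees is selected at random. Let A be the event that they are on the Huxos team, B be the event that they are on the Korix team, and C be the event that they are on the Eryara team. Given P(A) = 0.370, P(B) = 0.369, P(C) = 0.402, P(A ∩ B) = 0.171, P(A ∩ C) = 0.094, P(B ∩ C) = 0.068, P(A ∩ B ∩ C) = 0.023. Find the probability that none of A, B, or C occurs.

P(A ∪ B ∪ C) = 0.370 + 0.369 + 0.402 − 0.171 − 0.094 − 0.068 + 0.023 = 0.831
P(none) = 1 − 0.831 = 0.169

0.169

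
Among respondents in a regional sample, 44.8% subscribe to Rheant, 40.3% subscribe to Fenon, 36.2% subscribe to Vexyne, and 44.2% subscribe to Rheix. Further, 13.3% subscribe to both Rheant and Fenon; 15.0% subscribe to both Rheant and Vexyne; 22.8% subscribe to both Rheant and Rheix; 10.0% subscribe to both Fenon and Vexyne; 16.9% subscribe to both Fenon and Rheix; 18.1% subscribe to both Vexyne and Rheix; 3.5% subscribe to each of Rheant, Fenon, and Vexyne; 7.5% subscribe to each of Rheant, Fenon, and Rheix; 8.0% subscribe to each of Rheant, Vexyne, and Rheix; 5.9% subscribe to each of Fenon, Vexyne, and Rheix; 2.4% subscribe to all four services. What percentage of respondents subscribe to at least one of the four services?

Using inclusion–exclusion:
P(union) = 44.8 + 40.3 + 36.2 + 44.2 − 13.3 − 15.0 − 22.8 − 10.0 − 16.9 − 18.1 + 3.5 + 7.5 + 8.0 + 5.9 − 2.4 = 91.9%

91.9%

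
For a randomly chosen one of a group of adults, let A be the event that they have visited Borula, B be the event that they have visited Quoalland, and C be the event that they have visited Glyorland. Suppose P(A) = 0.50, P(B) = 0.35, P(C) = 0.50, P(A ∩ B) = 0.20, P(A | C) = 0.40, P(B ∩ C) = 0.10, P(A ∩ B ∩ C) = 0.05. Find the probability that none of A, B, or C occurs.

P(A ∩ C) = P(C)·P(A|C) = 0.50 × 0.40 = 0.20
P(A ∪ B ∪ C) = 0.50 + 0.35 + 0.50 − 0.20 − 0.20 − 0.10 + 0.05 = 0.90
P(none) = 1 − 0.90 = 0.10

0.10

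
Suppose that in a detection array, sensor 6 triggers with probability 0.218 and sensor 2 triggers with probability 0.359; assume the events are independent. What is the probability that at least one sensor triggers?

0.498738

Since the events are independent, P(none) is the product of the individual non-occurrence probabilities.
P(none) = (1 − 0.218) × (1 − 0.359) = 0.782 × 0.641 = 0.501262
P(at least one) = 1 − 0.501262 = 0.498738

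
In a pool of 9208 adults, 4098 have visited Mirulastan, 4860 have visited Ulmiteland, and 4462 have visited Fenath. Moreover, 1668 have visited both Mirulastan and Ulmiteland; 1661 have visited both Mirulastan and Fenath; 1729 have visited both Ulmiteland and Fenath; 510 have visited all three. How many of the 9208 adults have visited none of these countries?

By inclusion–exclusion:
|at least one| = 4098 + 4860 + 4462 − 1668 − 1661 − 1729 + 510 = 8872
None: 9208 − 8872 = 336

336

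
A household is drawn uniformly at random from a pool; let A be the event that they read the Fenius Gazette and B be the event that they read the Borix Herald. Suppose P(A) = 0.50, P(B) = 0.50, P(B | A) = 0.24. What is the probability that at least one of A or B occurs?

P(A ∩ B) = P(A)·P(B|A) = 0.50 × 0.24 = 0.12
P(A ∪ B) = 0.50 + 0.50 − 0.12 = 0.88

0.88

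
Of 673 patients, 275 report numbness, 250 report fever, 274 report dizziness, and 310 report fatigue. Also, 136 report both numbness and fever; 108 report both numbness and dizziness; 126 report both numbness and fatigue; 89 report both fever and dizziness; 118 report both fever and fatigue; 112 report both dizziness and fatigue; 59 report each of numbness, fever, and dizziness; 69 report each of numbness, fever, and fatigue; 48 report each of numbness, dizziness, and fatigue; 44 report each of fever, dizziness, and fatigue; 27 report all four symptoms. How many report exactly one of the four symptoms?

283

By inclusion–exclusion (exactly-one form):
N(exactly one) = 275 + 250 + 274 + 310 − 2·136 − 2·108 − 2·126 − 2·89 − 2·118 − 2·112 + 3·59 + 3·69 + 3·48 + 3·44 − 4·27 = 283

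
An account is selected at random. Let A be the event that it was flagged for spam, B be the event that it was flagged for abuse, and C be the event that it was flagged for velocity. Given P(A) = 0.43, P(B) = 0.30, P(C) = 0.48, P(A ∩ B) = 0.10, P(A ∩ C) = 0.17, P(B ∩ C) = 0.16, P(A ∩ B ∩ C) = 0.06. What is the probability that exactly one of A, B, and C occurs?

0.53

P(exactly one) = 0.43 + 0.30 + 0.48 − 2·0.10 − 2·0.17 − 2·0.16 + 3·0.06 = 0.53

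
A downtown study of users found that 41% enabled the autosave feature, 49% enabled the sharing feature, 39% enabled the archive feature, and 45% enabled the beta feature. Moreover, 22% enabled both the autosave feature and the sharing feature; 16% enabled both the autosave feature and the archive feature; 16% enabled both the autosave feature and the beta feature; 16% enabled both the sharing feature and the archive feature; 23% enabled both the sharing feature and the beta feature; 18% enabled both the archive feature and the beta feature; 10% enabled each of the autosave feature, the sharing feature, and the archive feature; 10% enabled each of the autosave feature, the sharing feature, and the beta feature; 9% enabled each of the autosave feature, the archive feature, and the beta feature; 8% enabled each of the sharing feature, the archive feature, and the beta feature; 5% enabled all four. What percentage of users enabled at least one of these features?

95%

By inclusion–exclusion:
P(union) = 41 + 49 + 39 + 45 − 22 − 16 − 16 − 16 − 23 − 18 + 10 + 10 + 9 + 8 − 5 = 95%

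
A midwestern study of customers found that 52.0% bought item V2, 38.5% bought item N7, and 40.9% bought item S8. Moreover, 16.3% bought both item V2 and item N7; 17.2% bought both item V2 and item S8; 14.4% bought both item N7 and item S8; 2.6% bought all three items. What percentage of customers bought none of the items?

13.9%

Apply inclusion-exclusion:
P(at least one) = 52.0 + 38.5 + 40.9 − 16.3 − 17.2 − 14.4 + 2.6 = 86.1%
P(none) = 100% − 86.1% = 13.9%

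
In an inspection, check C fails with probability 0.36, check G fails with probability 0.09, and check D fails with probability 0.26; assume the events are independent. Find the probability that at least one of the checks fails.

P(none) = (1 − 0.36) × (1 − 0.09) × (1 − 0.26) = 0.64 × 0.91 × 0.74 = 0.430976
P(at least one) = 1 − 0.430976 = 0.569024

0.569024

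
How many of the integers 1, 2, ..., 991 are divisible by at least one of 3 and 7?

By inclusion–exclusion:
330 + 141 − 47 = 424

424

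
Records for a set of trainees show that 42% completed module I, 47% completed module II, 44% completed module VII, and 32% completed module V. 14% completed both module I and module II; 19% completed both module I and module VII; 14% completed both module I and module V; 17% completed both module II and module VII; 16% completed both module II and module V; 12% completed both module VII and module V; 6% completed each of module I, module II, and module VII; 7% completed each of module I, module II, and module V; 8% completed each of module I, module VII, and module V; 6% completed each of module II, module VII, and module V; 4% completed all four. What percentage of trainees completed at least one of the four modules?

96%

P(≥1) = 42 + 47 + 44 + 32 − 14 − 19 − 14 − 17 − 16 − 12 + 6 + 7 + 8 + 6 − 4 = 96%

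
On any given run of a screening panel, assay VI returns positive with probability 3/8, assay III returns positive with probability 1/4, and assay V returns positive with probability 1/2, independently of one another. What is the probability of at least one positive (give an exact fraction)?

49/64

P(none) = (1 − 3/8) × (1 − 1/4) × (1 − 1/2) = 5/8 × 3/4 × 1/2 = 15/64
P(at least one) = 1 − 15/64 = 49/64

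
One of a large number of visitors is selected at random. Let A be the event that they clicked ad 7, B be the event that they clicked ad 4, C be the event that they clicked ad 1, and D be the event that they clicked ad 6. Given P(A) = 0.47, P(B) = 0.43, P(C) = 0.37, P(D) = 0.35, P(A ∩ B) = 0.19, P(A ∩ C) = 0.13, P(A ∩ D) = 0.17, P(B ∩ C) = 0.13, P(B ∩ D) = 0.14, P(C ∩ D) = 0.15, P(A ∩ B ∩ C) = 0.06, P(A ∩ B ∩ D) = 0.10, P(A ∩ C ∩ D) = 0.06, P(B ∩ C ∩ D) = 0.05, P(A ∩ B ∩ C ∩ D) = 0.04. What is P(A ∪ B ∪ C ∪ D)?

0.94

By inclusion–exclusion:
P(A ∪ B ∪ C ∪ D) = 0.47 + 0.43 + 0.37 + 0.35 − 0.19 − 0.13 − 0.17 − 0.13 − 0.14 − 0.15 + 0.06 + 0.10 + 0.06 + 0.05 − 0.04 = 0.94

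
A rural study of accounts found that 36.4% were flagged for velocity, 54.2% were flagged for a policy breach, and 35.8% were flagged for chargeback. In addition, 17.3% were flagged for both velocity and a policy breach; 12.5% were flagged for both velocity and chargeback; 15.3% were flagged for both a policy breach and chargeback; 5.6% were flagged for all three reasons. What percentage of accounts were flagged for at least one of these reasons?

86.9%

By inclusion-exclusion,
P(at least one) = 36.4 + 54.2 + 35.8 − 17.3 − 12.5 − 15.3 + 5.6 = 86.9%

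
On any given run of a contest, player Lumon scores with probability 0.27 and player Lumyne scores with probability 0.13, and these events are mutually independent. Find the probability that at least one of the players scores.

Independence gives P(none) = ∏(1 − pᵢ).
P(none) = (1 − 0.27) × (1 − 0.13) = 0.73 × 0.87 = 0.6351
P(at least one) = 1 − 0.6351 = 0.3649

0.3649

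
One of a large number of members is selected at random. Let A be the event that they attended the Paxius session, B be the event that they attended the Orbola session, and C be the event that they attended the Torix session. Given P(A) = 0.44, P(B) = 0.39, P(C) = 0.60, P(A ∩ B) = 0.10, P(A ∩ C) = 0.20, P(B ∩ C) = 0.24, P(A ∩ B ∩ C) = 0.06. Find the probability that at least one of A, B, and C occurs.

P(A ∪ B ∪ C) = 0.44 + 0.39 + 0.60 − 0.10 − 0.20 − 0.24 + 0.06 = 0.95

0.95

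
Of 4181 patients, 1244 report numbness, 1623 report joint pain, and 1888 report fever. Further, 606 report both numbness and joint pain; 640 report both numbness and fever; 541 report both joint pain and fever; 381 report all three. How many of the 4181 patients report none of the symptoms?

Using inclusion–exclusion:
|union| = 1244 + 1623 + 1888 − 606 − 640 − 541 + 381 = 3349
None: 4181 − 3349 = 832

832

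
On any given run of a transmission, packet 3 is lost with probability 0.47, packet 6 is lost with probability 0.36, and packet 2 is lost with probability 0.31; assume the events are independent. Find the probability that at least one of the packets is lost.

0.765952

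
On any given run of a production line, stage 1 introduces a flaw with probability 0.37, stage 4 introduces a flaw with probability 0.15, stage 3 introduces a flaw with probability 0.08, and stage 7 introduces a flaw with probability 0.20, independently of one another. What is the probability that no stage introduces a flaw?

Since the events are independent, P(none) is the product of the individual non-occurrence probabilities.
P(none) = (1 − 0.37) × (1 − 0.15) × (1 − 0.08) × (1 − 0.20) = 0.63 × 0.85 × 0.92 × 0.80 = 0.394128

0.394128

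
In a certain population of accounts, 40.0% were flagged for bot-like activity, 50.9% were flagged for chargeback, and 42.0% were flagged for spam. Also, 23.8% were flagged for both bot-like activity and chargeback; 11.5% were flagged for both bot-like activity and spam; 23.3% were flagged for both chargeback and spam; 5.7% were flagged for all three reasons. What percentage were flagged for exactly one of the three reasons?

By inclusion–exclusion (exactly-one form):
P(exactly one) = 40.0 + 50.9 + 42.0 − 2·23.8 − 2·11.5 − 2·23.3 + 3·5.7 = 32.8%

32.8%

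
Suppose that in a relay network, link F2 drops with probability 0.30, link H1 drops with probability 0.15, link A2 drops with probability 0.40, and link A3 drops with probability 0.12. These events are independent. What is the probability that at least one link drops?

0.68584

P(none) = (1 − 0.30) × (1 − 0.15) × (1 − 0.40) × (1 − 0.12) = 0.70 × 0.85 × 0.60 × 0.88 = 0.31416
P(at least one) = 1 − 0.31416 = 0.68584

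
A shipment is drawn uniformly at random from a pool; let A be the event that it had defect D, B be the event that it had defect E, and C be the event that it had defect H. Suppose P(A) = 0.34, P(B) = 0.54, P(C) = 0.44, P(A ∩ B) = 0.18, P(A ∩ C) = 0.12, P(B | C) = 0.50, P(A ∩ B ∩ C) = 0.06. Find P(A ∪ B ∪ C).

0.86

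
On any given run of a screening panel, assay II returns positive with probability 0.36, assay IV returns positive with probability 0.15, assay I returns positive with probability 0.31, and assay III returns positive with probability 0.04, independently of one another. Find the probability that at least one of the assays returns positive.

Since the events are independent, P(none) is the product of the individual non-occurrence probabilities.
P(none) = (1 − 0.36) × (1 − 0.15) × (1 − 0.31) × (1 − 0.04) = 0.64 × 0.85 × 0.69 × 0.96 = 0.3603456
P(at least one) = 1 − 0.3603456 = 0.6396544

0.6396544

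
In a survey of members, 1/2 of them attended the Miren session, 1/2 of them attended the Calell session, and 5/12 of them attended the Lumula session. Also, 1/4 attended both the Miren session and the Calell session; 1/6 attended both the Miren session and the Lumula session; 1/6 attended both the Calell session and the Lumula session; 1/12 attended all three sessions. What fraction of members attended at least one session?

11/12

Inclusion–exclusion gives
P(at least one) = 1/2 + 1/2 + 5/12 − 1/4 − 1/6 − 1/6 + 1/12 = 11/12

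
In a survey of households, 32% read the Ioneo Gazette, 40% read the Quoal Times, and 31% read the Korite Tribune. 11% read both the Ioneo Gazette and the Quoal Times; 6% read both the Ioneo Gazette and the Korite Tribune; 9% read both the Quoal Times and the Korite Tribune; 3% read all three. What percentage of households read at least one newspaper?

80%

Apply inclusion-exclusion:
P(union) = 32 + 40 + 31 − 11 − 6 − 9 + 3 = 80%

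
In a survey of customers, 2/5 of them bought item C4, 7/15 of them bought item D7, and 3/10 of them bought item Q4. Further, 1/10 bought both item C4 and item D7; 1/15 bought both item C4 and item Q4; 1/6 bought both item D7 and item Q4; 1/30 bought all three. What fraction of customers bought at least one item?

13/15

Apply inclusion-exclusion:
P(union) = 2/5 + 7/15 + 3/10 − 1/10 − 1/15 − 1/6 + 1/30 = 13/15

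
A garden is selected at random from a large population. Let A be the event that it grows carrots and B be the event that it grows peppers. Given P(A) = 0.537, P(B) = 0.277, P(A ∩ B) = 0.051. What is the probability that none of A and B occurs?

0.237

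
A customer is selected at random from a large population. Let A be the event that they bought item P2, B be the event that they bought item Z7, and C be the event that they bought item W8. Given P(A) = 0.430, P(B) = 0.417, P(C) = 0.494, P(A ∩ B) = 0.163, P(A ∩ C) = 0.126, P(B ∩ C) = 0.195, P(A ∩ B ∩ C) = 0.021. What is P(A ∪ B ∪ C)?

Apply inclusion-exclusion:
P(A ∪ B ∪ C) = 0.430 + 0.417 + 0.494 − 0.163 − 0.126 − 0.195 + 0.021 = 0.878

0.878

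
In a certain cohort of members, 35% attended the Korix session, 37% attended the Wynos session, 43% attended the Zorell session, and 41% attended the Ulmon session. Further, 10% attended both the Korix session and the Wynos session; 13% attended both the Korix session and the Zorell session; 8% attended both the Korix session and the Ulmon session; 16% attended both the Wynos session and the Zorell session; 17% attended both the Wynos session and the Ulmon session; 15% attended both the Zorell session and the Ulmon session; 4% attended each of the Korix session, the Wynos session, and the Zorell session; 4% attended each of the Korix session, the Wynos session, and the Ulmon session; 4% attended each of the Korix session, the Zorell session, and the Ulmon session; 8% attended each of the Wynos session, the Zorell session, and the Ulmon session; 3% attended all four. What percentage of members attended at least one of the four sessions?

94%

P(union) = 35 + 37 + 43 + 41 − 10 − 13 − 8 − 16 − 17 − 15 + 4 + 4 + 4 + 8 − 3 = 94%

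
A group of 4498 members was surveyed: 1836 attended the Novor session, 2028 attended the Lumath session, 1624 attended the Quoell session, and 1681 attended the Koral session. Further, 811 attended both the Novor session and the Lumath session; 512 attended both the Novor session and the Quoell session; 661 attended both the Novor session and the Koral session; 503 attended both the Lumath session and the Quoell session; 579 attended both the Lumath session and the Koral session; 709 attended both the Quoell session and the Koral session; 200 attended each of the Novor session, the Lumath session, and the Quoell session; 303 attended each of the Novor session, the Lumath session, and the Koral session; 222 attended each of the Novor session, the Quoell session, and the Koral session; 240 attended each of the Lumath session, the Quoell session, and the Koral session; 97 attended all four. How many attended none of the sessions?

|at least one| = 1836 + 2028 + 1624 + 1681 − 811 − 512 − 661 − 503 − 579 − 709 + 200 + 303 + 222 + 240 − 97 = 4262
None: 4498 − 4262 = 236

236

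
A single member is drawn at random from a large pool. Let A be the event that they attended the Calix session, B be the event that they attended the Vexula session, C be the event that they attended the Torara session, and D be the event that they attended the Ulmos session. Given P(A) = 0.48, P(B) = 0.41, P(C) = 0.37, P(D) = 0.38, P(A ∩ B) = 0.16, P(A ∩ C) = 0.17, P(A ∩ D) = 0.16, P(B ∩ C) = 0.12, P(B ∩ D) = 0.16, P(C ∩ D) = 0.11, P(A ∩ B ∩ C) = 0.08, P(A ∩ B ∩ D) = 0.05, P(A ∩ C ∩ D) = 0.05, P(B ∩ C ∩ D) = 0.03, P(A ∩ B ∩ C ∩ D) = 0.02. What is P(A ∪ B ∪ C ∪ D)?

0.95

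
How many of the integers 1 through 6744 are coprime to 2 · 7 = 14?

By inclusion–exclusion:
⌊6744/2⌋ + ⌊6744/7⌋ − ⌊6744/14⌋ = 3372 + 963 − 481 = 3854
6744 − 3854 = 2890

2890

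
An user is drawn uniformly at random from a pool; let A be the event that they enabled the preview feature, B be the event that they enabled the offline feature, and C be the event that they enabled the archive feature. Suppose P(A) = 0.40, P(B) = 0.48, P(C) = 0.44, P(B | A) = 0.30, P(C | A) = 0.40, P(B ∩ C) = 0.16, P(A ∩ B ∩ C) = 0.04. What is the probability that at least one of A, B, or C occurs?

0.92

P(A ∩ B) = P(A)·P(B|A) = 0.40 × 0.30 = 0.12
P(A ∩ C) = P(A)·P(C|A) = 0.40 × 0.40 = 0.16
Inclusion–exclusion gives
P(A ∪ B ∪ C) = 0.40 + 0.48 + 0.44 − 0.12 − 0.16 − 0.16 + 0.04 = 0.92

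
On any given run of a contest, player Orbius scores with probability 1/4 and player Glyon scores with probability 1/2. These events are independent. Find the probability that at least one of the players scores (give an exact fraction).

P(none) = (1 − 1/4) × (1 − 1/2) = 3/4 × 1/2 = 3/8
P(at least one) = 1 − 3/8 = 5/8

5/8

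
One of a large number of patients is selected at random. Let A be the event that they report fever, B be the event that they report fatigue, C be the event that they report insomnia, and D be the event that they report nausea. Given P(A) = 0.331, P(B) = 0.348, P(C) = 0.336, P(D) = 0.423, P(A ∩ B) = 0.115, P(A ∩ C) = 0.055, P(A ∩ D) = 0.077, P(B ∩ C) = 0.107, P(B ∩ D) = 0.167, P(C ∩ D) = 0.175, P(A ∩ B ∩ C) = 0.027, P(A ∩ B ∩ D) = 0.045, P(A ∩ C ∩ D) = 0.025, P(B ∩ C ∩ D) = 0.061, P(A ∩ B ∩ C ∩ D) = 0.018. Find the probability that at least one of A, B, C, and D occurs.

0.882

Using inclusion–exclusion:
P(A ∪ B ∪ C ∪ D) = 0.331 + 0.348 + 0.336 + 0.423 − 0.115 − 0.055 − 0.077 − 0.107 − 0.167 − 0.175 + 0.027 + 0.045 + 0.025 + 0.061 − 0.018 = 0.882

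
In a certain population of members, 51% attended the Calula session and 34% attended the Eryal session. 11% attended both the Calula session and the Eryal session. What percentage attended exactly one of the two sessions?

P(exactly one) = 51 + 34 − 2·11 = 63%

63%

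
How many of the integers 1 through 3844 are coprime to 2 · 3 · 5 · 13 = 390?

946

Apply inclusion-exclusion:
1922 + 1281 + 768 + 295 − 640 − 384 − 147 − 256 − 98 − 59 + 128 + 49 + 29 + 19 − 9 = 2898
3844 − 2898 = 946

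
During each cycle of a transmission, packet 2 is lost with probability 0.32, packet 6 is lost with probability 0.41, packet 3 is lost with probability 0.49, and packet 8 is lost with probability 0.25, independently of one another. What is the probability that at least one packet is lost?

0.846541

P(none) = (1 − 0.32) × (1 − 0.41) × (1 − 0.49) × (1 − 0.25) = 0.68 × 0.59 × 0.51 × 0.75 = 0.153459
P(at least one) = 1 − 0.153459 = 0.846541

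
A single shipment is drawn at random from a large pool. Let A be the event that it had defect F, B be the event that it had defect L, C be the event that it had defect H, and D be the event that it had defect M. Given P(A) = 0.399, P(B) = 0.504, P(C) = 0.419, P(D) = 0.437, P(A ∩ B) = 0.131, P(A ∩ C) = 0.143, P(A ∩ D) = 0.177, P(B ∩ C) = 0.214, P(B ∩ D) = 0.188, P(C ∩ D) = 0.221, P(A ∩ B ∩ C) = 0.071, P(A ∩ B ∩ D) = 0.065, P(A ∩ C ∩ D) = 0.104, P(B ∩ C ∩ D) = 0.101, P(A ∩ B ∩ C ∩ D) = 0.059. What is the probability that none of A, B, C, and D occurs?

By inclusion-exclusion,
P(A ∪ B ∪ C ∪ D) = 0.399 + 0.504 + 0.419 + 0.437 − 0.131 − 0.143 − 0.177 − 0.214 − 0.188 − 0.221 + 0.071 + 0.065 + 0.104 + 0.101 − 0.059 = 0.967
P(none) = 1 − 0.967 = 0.033

0.033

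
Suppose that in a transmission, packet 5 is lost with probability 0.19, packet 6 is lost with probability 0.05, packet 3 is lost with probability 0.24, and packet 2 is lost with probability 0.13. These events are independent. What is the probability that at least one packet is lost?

0.4912066

Independence gives P(none) = ∏(1 − pᵢ).
P(none) = (1 − 0.19) × (1 − 0.05) × (1 − 0.24) × (1 − 0.13) = 0.81 × 0.95 × 0.76 × 0.87 = 0.5087934
P(at least one) = 1 − 0.5087934 = 0.4912066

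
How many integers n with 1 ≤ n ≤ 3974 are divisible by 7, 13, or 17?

Inclusion–exclusion gives
⌊3974/7⌋ + ⌊3974/13⌋ + ⌊3974/17⌋ − ⌊3974/91⌋ − ⌊3974/119⌋ − ⌊3974/221⌋ + ⌊3974/1547⌋ = 567 + 305 + 233 − 43 − 33 − 17 + 2 = 1014

1014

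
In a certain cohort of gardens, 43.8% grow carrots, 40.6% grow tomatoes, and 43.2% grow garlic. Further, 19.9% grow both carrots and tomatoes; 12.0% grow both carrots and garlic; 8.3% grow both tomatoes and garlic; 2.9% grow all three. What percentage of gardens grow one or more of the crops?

P(union) = 43.8 + 40.6 + 43.2 − 19.9 − 12.0 − 8.3 + 2.9 = 90.3%

90.3%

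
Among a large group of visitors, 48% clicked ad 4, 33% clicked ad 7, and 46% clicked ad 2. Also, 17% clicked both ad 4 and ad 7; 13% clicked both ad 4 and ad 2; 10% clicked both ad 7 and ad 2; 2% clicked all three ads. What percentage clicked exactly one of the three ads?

53%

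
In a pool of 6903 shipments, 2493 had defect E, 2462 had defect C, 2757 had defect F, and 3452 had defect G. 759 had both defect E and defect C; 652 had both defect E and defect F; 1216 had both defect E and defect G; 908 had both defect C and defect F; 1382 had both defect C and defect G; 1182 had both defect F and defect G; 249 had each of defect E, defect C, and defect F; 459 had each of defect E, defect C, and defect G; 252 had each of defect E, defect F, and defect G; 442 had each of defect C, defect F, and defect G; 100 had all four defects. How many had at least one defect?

6367

Inclusion–exclusion gives
N(≥1) = 2493 + 2462 + 2757 + 3452 − 759 − 652 − 1216 − 908 − 1382 − 1182 + 249 + 459 + 252 + 442 − 100 = 6367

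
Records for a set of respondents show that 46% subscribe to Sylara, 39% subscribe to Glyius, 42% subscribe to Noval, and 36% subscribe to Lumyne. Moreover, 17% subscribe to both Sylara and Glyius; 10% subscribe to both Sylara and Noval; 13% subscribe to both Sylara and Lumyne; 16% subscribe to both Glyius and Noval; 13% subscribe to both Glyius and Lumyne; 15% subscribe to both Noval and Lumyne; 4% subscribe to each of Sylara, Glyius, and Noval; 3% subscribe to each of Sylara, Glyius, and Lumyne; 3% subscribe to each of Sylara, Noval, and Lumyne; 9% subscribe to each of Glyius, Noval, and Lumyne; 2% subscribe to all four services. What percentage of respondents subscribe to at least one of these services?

By inclusion–exclusion:
P(at least one) = 46 + 39 + 42 + 36 − 17 − 10 − 13 − 16 − 13 − 15 + 4 + 3 + 3 + 9 − 2 = 96%

96%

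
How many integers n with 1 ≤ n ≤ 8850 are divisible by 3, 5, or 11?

4559

Apply inclusion-exclusion:
floor(8850/3) + floor(8850/5) + floor(8850/11) − floor(8850/15) − floor(8850/33) − floor(8850/55) + floor(8850/165) = 2950 + 1770 + 804 − 590 − 268 − 160 + 53 = 4559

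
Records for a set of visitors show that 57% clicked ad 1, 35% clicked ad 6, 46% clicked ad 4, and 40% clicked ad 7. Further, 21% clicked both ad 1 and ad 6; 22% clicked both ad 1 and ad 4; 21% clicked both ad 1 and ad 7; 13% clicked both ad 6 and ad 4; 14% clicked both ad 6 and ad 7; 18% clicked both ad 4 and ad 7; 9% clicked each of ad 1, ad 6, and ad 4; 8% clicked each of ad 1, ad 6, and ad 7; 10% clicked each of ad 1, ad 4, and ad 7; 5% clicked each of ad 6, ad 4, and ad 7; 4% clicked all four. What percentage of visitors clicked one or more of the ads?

Apply inclusion-exclusion:
P(≥1) = 57 + 35 + 46 + 40 − 21 − 22 − 21 − 13 − 14 − 18 + 9 + 8 + 10 + 5 − 4 = 97%

97%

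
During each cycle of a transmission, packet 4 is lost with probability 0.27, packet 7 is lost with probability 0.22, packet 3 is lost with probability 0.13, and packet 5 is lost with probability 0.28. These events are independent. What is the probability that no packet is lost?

P(none) = (1 − 0.27) × (1 − 0.22) × (1 − 0.13) × (1 − 0.28) = 0.73 × 0.78 × 0.87 × 0.72 = 0.35667216

0.35667216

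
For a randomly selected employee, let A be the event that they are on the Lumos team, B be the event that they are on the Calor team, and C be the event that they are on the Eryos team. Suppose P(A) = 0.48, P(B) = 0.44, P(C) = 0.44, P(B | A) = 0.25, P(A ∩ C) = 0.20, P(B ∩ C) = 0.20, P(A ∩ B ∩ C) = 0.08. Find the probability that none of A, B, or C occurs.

0.08

P(A ∩ B) = P(A)·P(B|A) = 0.48 × 0.25 = 0.12
Using inclusion–exclusion:
P(A ∪ B ∪ C) = 0.48 + 0.44 + 0.44 − 0.12 − 0.20 − 0.20 + 0.08 = 0.92
P(none) = 1 − 0.92 = 0.08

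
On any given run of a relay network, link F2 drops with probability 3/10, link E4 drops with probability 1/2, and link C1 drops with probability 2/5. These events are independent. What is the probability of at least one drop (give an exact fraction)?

Independence gives P(none) = ∏(1 − pᵢ).
P(none) = (1 − 3/10) × (1 − 1/2) × (1 − 2/5) = 7/10 × 1/2 × 3/5 = 21/100
P(at least one) = 1 − 21/100 = 79/100

79/100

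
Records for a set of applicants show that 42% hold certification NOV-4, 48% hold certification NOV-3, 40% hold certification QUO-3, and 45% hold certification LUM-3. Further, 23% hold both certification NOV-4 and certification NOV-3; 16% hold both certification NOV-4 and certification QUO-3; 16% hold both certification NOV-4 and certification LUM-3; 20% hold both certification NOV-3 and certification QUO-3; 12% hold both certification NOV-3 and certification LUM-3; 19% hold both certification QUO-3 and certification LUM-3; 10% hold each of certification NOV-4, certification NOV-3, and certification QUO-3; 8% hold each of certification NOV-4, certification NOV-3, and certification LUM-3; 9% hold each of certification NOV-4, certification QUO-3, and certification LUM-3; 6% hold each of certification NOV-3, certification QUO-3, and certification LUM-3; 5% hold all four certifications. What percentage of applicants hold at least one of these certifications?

97%

Using inclusion–exclusion:
P(at least one) = 42 + 48 + 40 + 45 − 23 − 16 − 16 − 20 − 12 − 19 + 10 + 8 + 9 + 6 − 5 = 97%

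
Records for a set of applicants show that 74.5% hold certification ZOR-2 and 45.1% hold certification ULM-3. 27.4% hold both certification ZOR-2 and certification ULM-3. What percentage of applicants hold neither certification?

7.8%

By inclusion–exclusion:
P(union) = 74.5 + 45.1 − 27.4 = 92.2%
P(none) = 100% − 92.2% = 7.8%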